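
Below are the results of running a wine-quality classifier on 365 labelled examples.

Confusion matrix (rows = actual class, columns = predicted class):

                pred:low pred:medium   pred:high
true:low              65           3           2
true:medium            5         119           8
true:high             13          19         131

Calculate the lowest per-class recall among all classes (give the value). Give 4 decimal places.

Per-class recall (TP/(TP+FN)):
  low: TP=65, FN=3+2=5 → 65/70 = 0.92857
  medium: TP=119, FN=5+8=13 → 119/132 = 0.90152
  high: TP=131, FN=13+19=32 → 131/163 = 0.80368
Lowest is class 'high' with recall = 0.8037.

0.8037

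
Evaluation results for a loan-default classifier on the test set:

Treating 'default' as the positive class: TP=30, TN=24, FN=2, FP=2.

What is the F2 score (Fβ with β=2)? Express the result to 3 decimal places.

Fβ = (1+β²)·TP / ((1+β²)·TP + β²·FN + FP), with β²=4
= 5·30 / (5·30 + 4·2 + 2) = 0.938

0.938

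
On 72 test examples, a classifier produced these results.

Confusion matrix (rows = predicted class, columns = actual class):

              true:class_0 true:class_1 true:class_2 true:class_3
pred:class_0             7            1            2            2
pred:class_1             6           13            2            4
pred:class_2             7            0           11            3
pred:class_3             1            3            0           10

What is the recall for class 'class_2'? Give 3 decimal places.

One-vs-rest for 'class_2': TP = diagonal; FP = other classes predicted 'class_2'; FN = 'class_2' predicted as other.
recall = TP/(TP+FN).
class_2: TP=11, FN=2+2+0=4 → 11/15 = 0.7333

0.733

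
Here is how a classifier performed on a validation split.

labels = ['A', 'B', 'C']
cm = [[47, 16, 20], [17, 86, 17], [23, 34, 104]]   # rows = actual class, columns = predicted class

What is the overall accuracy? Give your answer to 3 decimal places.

0.651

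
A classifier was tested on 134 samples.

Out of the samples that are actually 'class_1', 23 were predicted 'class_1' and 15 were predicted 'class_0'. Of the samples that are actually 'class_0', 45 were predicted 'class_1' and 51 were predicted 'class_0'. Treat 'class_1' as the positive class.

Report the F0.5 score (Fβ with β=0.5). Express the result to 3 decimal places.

0.371

Fβ = (1+β²)·TP / ((1+β²)·TP + β²·FN + FP), with β²=1/4
= 1.25·23 / (1.25·23 + 0.25·15 + 45) = 0.371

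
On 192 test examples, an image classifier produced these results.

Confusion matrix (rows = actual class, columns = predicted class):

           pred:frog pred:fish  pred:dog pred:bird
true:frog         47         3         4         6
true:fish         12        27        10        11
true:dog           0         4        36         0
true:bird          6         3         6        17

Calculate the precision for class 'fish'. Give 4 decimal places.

Treat 'fish' as positive and all other classes as negative.
precision = TP/(TP+FP).
fish: TP=27, FP=3+4+3=10 → 27/37 = 0.72973

0.7297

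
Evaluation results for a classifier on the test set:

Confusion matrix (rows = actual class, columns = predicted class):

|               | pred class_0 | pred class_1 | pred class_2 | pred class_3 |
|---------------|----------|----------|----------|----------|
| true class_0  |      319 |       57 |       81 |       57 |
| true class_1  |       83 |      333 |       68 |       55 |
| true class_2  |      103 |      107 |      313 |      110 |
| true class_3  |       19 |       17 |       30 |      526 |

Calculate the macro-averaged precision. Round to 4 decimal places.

0.6490

Per-class precision (TP/(TP+FP)):
  class_0: TP=319, FP=83+103+19=205 → 319/524 = 0.60878
  class_1: TP=333, FP=57+107+17=181 → 333/514 = 0.64786
  class_2: TP=313, FP=81+68+30=179 → 313/492 = 0.63618
  class_3: TP=526, FP=57+55+110=222 → 526/748 = 0.70321
Macro-precision = mean = (0.60878 + 0.64786 + 0.63618 + 0.70321) / 4 = 0.6490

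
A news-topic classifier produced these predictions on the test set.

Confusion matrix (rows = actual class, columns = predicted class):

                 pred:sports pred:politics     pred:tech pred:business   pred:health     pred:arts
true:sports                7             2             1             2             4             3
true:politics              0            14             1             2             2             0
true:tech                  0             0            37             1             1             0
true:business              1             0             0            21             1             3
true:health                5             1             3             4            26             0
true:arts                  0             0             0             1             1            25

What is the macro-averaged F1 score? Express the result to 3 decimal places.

0.738

Per-class F1 score (2·TP/(2·TP+FP+FN)):
  sports: TP=7, FP=0+0+1+5+0=6, FN=2+1+2+4+3=12 → 14/32 = 0.4375
  politics: TP=14, FP=2+0+0+1+0=3, FN=0+1+2+2+0=5 → 28/36 = 0.7778
  tech: TP=37, FP=1+1+0+3+0=5, FN=0+0+1+1+0=2 → 74/81 = 0.9136
  business: TP=21, FP=2+2+1+4+1=10, FN=1+0+0+1+3=5 → 42/57 = 0.7368
  health: TP=26, FP=4+2+1+1+1=9, FN=5+1+3+4+0=13 → 52/74 = 0.7027
  arts: TP=25, FP=3+0+0+3+0=6, FN=0+0+0+1+1=2 → 50/58 = 0.8621
Macro-F1 score = mean = (0.4375 + 0.7778 + 0.9136 + 0.7368 + 0.7027 + 0.8621) / 6 = 0.738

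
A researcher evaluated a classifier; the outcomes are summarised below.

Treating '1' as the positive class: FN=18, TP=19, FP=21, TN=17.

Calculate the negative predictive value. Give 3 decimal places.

NPV = TN/(TN+FN) = 17/(17+18) = 0.486

0.486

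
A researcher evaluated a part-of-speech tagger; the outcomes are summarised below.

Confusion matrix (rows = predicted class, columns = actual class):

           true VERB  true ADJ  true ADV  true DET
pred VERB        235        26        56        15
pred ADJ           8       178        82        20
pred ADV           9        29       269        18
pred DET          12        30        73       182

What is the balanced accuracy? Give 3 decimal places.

0.725

Balanced accuracy = mean of per-class recall.
  VERB: recall = 235/264 = 0.8902
  ADJ: recall = 178/263 = 0.6768
  ADV: recall = 269/480 = 0.5604
  DET: recall = 182/235 = 0.7745
Mean = (0.8902 + 0.6768 + 0.5604 + 0.7745) / 4 = 0.725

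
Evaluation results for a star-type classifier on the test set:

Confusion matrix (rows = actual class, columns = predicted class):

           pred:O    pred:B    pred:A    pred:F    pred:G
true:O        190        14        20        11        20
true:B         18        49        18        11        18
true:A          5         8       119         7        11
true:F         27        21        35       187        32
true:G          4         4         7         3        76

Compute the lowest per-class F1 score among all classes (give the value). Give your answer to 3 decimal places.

Per-class F1 score (2·TP/(2·TP+FP+FN)):
  O: TP=190, FP=18+5+27+4=54, FN=14+20+11+20=65 → 380/499 = 0.7615
  B: TP=49, FP=14+8+21+4=47, FN=18+18+11+18=65 → 98/210 = 0.4667
  A: TP=119, FP=20+18+35+7=80, FN=5+8+7+11=31 → 238/349 = 0.6819
  F: TP=187, FP=11+11+7+3=32, FN=27+21+35+32=115 → 374/521 = 0.7179
  G: TP=76, FP=20+18+11+32=81, FN=4+4+7+3=18 → 152/251 = 0.6056
Lowest is class 'B' with F1 score = 0.467.

0.467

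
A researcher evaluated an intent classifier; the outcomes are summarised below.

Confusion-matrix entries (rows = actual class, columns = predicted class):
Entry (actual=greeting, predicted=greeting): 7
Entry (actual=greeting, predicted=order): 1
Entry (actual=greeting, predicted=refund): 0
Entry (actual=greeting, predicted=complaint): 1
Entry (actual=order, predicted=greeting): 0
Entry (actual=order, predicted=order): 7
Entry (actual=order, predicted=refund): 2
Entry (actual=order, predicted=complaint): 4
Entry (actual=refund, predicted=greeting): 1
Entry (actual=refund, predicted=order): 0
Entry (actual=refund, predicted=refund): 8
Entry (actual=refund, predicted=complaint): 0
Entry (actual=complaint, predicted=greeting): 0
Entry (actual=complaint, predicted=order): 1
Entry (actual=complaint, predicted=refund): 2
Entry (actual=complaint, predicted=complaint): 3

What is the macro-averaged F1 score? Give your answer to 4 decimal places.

0.6626

Per-class F1 score (2·TP/(2·TP+FP+FN)):
  greeting: TP=7, FP=0+1+0=1, FN=1+0+1=2 → 14/17 = 0.82353
  order: TP=7, FP=1+0+1=2, FN=0+2+4=6 → 14/22 = 0.63636
  refund: TP=8, FP=0+2+2=4, FN=1+0+0=1 → 16/21 = 0.76190
  complaint: TP=3, FP=1+4+0=5, FN=0+1+2=3 → 6/14 = 0.42857
Macro-F1 score = mean = (0.82353 + 0.63636 + 0.76190 + 0.42857) / 4 = 0.6626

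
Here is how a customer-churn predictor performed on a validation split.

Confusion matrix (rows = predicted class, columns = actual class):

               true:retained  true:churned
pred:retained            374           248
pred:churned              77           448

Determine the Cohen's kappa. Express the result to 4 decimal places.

0.4434

Observed agreement pₒ = trace/N = 822/1147 = 0.71665
Expected agreement pₑ = Σ (rowᵢ·colᵢ)/N² = (451·622 + 696·525)/1147² = 0.49097
κ = (pₒ − pₑ)/(1 − pₑ) = (0.71665 − 0.49097)/(1 − 0.49097) = 0.4434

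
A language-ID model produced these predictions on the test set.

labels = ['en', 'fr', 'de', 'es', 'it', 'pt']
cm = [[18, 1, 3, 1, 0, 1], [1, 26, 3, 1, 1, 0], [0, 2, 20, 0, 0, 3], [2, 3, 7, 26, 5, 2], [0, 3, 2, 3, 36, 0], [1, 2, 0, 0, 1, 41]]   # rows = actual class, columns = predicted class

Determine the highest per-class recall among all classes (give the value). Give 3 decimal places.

0.911

Per-class recall (TP/(TP+FN)):
  en: TP=18, FN=1+3+1+0+1=6 → 18/24 = 0.7500
  fr: TP=26, FN=1+3+1+1+0=6 → 26/32 = 0.8125
  de: TP=20, FN=0+2+0+0+3=5 → 20/25 = 0.8000
  es: TP=26, FN=2+3+7+5+2=19 → 26/45 = 0.5778
  it: TP=36, FN=0+3+2+3+0=8 → 36/44 = 0.8182
  pt: TP=41, FN=1+2+0+0+1=4 → 41/45 = 0.9111
Highest is class 'pt' with recall = 0.911.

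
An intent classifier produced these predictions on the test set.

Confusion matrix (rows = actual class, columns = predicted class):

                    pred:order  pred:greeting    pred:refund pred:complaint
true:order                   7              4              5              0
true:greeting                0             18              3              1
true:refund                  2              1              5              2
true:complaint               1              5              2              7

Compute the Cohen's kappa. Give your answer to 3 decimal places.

Observed agreement pₒ = trace/N = 37/63 = 0.5873
Expected agreement pₑ = Σ (rowᵢ·colᵢ)/N² = (16·10 + 22·28 + 10·15 + 15·10)/63² = 0.2711
κ = (pₒ − pₑ)/(1 − pₑ) = (0.5873 − 0.2711)/(1 − 0.2711) = 0.434

0.434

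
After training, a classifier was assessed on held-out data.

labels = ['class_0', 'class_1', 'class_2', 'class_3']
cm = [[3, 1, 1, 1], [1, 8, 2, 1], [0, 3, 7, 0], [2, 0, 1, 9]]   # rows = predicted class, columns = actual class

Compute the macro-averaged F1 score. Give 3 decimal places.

0.654

Per-class F1 score (2·TP/(2·TP+FP+FN)):
  class_0: TP=3, FP=1+1+1=3, FN=1+0+2=3 → 6/12 = 0.5000
  class_1: TP=8, FP=1+2+1=4, FN=1+3+0=4 → 16/24 = 0.6667
  class_2: TP=7, FP=0+3+0=3, FN=1+2+1=4 → 14/21 = 0.6667
  class_3: TP=9, FP=2+0+1=3, FN=1+1+0=2 → 18/23 = 0.7826
Macro-F1 score = mean = (0.5000 + 0.6667 + 0.6667 + 0.7826) / 4 = 0.654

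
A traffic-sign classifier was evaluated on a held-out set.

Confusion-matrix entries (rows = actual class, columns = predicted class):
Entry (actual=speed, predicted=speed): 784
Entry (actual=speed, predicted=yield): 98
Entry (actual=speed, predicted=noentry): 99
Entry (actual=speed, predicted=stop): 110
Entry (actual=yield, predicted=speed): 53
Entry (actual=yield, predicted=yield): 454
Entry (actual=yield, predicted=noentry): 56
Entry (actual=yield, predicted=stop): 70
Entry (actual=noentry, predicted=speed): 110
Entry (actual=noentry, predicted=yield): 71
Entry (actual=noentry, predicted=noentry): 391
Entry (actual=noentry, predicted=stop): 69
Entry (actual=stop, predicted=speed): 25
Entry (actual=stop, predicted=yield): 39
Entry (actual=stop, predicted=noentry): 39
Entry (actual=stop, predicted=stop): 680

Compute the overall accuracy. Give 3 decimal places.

Accuracy = trace / total = (784+454+391+680=2309) / 3148 = 2309/3148 = 0.733

0.733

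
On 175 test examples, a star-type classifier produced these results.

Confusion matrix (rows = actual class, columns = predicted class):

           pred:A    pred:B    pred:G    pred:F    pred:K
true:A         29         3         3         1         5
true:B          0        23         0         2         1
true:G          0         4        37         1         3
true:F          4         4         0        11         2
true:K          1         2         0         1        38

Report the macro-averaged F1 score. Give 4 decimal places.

Per-class F1 score (2·TP/(2·TP+FP+FN)):
  A: TP=29, FP=0+0+4+1=5, FN=3+3+1+5=12 → 58/75 = 0.77333
  B: TP=23, FP=3+4+4+2=13, FN=0+0+2+1=3 → 46/62 = 0.74194
  G: TP=37, FP=3+0+0+0=3, FN=0+4+1+3=8 → 74/85 = 0.87059
  F: TP=11, FP=1+2+1+1=5, FN=4+4+0+2=10 → 22/37 = 0.59459
  K: TP=38, FP=5+1+3+2=11, FN=1+2+0+1=4 → 76/91 = 0.83516
Macro-F1 score = mean = (0.77333 + 0.74194 + 0.87059 + 0.59459 + 0.83516) / 5 = 0.7631

0.7631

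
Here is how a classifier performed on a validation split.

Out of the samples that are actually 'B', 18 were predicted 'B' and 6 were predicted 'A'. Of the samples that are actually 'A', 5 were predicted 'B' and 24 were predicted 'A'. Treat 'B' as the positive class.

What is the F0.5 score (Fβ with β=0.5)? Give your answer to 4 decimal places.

0.7759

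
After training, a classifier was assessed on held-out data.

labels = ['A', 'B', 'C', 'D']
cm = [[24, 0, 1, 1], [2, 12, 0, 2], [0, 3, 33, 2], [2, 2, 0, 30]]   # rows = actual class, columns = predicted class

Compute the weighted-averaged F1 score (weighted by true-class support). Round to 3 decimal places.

Per-class F1 score (2·TP/(2·TP+FP+FN)):
  A: TP=24, FP=2+0+2=4, FN=0+1+1=2 → 48/54 = 0.8889
  B: TP=12, FP=0+3+2=5, FN=2+0+2=4 → 24/33 = 0.7273
  C: TP=33, FP=1+0+0=1, FN=0+3+2=5 → 66/72 = 0.9167
  D: TP=30, FP=1+2+2=5, FN=2+2+0=4 → 60/69 = 0.8696
Weighted-F1 score = Σ (supportᵢ/N)·F1 scoreᵢ with N=114: (26/114)·0.8889 + (16/114)·0.7273 + (38/114)·0.9167 + (34/114)·0.8696 = 0.870

0.870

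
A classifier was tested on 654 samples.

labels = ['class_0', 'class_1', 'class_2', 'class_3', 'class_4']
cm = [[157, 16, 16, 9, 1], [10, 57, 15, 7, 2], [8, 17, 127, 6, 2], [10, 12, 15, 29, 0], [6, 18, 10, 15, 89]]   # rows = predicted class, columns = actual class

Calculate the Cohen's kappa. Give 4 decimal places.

0.6161

Observed agreement pₒ = trace/N = 459/654 = 0.70183
Expected agreement pₑ = Σ (rowᵢ·colᵢ)/N² = (191·199 + 120·91 + 183·160 + 66·66 + 94·138)/654² = 0.22337
κ = (pₒ − pₑ)/(1 − pₑ) = (0.70183 − 0.22337)/(1 − 0.22337) = 0.6161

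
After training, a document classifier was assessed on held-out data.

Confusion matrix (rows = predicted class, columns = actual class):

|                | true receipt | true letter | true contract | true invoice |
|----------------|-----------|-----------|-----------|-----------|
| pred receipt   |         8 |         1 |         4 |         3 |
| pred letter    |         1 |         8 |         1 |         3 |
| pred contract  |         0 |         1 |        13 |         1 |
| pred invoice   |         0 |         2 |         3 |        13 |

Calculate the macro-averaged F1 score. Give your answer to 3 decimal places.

0.672

Per-class F1 score (2·TP/(2·TP+FP+FN)):
  receipt: TP=8, FP=1+4+3=8, FN=1+0+0=1 → 16/25 = 0.6400
  letter: TP=8, FP=1+1+3=5, FN=1+1+2=4 → 16/25 = 0.6400
  contract: TP=13, FP=0+1+1=2, FN=4+1+3=8 → 26/36 = 0.7222
  invoice: TP=13, FP=0+2+3=5, FN=3+3+1=7 → 26/38 = 0.6842
Macro-F1 score = mean = (0.6400 + 0.6400 + 0.7222 + 0.6842) / 4 = 0.672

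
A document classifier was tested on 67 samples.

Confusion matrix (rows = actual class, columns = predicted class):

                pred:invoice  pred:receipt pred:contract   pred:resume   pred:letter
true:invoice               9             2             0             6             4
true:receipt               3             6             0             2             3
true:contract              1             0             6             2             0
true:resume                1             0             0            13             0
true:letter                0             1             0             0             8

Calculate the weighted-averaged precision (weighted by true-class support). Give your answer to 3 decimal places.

0.665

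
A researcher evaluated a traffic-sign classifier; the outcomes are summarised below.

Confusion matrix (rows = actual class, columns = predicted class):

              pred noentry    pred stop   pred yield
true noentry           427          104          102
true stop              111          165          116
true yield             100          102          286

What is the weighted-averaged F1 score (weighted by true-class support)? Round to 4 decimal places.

0.5791

Per-class F1 score (2·TP/(2·TP+FP+FN)):
  noentry: TP=427, FP=111+100=211, FN=104+102=206 → 854/1271 = 0.67191
  stop: TP=165, FP=104+102=206, FN=111+116=227 → 330/763 = 0.43250
  yield: TP=286, FP=102+116=218, FN=100+102=202 → 572/992 = 0.57661
Weighted-F1 score = Σ (supportᵢ/N)·F1 scoreᵢ with N=1513: (633/1513)·0.67191 + (392/1513)·0.43250 + (488/1513)·0.57661 = 0.5791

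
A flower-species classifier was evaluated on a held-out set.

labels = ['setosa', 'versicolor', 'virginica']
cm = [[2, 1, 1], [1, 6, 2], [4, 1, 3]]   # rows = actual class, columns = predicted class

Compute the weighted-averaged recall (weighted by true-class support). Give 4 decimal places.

0.5238

Per-class recall (TP/(TP+FN)):
  setosa: TP=2, FN=1+1=2 → 2/4 = 0.50000
  versicolor: TP=6, FN=1+2=3 → 6/9 = 0.66667
  virginica: TP=3, FN=4+1=5 → 3/8 = 0.37500
Weighted-recall = Σ (supportᵢ/N)·recallᵢ with N=21: (4/21)·0.50000 + (9/21)·0.66667 + (8/21)·0.37500 = 0.5238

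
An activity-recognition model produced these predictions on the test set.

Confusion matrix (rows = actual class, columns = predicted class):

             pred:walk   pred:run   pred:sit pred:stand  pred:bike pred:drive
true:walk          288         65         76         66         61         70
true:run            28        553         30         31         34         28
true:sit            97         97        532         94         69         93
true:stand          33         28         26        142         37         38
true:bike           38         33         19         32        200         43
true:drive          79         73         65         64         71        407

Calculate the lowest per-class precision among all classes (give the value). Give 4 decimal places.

Per-class precision (TP/(TP+FP)):
  walk: TP=288, FP=28+97+33+38+79=275 → 288/563 = 0.51155
  run: TP=553, FP=65+97+28+33+73=296 → 553/849 = 0.65135
  sit: TP=532, FP=76+30+26+19+65=216 → 532/748 = 0.71123
  stand: TP=142, FP=66+31+94+32+64=287 → 142/429 = 0.33100
  bike: TP=200, FP=61+34+69+37+71=272 → 200/472 = 0.42373
  drive: TP=407, FP=70+28+93+38+43=272 → 407/679 = 0.59941
Lowest is class 'stand' with precision = 0.3310.

0.3310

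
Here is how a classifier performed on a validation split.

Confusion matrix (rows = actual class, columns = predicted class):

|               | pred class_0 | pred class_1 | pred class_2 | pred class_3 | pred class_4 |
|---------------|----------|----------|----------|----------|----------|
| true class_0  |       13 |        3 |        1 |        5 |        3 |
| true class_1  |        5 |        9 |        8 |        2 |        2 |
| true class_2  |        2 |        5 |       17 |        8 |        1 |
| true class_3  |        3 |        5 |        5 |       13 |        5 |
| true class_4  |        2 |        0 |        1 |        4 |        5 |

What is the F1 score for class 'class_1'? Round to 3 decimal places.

0.375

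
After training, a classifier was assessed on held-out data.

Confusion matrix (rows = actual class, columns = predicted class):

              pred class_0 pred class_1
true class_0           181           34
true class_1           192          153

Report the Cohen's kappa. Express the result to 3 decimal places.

0.251

Observed agreement pₒ = trace/N = 334/560 = 0.5964
Expected agreement pₑ = Σ (rowᵢ·colᵢ)/N² = (215·373 + 345·187)/560² = 0.4614
κ = (pₒ − pₑ)/(1 − pₑ) = (0.5964 − 0.4614)/(1 − 0.4614) = 0.251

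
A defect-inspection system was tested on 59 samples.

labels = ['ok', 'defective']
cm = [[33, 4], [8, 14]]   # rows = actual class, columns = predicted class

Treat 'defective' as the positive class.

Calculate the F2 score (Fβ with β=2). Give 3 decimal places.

0.660

Fβ = (1+β²)·TP / ((1+β²)·TP + β²·FN + FP), with β²=4
= 5·14 / (5·14 + 4·8 + 4) = 0.660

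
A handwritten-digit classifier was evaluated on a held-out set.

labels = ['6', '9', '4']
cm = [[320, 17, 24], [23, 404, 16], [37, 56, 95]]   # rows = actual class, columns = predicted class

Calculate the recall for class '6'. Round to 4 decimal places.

Take TP from the diagonal, FP from the rest of the '6' prediction marginal, FN from the rest of the '6' actual marginal.
recall = TP/(TP+FN).
6: TP=320, FN=17+24=41 → 320/361 = 0.88643

0.8864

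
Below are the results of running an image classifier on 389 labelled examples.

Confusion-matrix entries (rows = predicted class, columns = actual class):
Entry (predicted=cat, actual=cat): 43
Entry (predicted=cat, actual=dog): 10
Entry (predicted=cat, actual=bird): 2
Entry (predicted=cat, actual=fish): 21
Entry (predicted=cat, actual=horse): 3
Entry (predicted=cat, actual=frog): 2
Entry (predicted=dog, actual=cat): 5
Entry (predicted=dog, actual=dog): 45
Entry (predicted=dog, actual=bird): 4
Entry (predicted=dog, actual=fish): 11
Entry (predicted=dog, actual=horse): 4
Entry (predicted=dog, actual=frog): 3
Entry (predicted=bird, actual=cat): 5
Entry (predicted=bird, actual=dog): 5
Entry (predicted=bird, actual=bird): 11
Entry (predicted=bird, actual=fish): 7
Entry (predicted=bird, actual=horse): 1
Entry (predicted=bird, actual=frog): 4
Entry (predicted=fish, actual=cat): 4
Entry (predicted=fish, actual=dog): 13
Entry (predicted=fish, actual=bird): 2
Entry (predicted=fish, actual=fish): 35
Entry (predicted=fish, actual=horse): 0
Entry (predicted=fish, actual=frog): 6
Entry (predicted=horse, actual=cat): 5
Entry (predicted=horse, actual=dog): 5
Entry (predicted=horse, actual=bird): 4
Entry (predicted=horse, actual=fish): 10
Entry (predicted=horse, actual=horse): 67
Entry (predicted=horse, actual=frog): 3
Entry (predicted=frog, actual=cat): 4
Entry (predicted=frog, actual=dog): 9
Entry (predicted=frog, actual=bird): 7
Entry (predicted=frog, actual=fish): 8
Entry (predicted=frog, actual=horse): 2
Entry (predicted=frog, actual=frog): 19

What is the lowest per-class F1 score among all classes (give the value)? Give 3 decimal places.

0.349

Per-class F1 score (2·TP/(2·TP+FP+FN)):
  cat: TP=43, FP=10+2+21+3+2=38, FN=5+5+4+5+4=23 → 86/147 = 0.5850
  dog: TP=45, FP=5+4+11+4+3=27, FN=10+5+13+5+9=42 → 90/159 = 0.5660
  bird: TP=11, FP=5+5+7+1+4=22, FN=2+4+2+4+7=19 → 22/63 = 0.3492
  fish: TP=35, FP=4+13+2+0+6=25, FN=21+11+7+10+8=57 → 70/152 = 0.4605
  horse: TP=67, FP=5+5+4+10+3=27, FN=3+4+1+0+2=10 → 134/171 = 0.7836
  frog: TP=19, FP=4+9+7+8+2=30, FN=2+3+4+6+3=18 → 38/86 = 0.4419
Lowest is class 'bird' with F1 score = 0.349.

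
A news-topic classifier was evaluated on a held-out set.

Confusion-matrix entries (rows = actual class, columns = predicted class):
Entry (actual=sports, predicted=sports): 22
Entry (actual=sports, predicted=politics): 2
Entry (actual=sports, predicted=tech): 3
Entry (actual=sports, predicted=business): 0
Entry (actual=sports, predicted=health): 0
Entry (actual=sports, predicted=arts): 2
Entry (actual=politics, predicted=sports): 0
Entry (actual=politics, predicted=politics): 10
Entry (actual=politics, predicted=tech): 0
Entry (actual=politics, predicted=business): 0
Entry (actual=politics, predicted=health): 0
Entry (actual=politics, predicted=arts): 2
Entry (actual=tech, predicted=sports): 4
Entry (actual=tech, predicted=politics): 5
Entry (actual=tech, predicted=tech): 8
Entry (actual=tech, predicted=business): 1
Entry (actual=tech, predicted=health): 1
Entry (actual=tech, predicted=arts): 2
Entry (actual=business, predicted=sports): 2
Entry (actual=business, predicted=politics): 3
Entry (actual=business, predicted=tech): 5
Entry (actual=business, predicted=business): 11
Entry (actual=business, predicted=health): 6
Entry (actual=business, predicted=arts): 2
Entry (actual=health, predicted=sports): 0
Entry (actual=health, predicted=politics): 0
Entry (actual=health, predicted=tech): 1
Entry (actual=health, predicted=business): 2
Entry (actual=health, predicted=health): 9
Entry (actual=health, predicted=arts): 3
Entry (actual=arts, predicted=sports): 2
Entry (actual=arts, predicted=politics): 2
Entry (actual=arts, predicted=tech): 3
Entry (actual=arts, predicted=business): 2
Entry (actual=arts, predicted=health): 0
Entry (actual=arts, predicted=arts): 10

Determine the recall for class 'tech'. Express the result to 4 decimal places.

0.3810

One-vs-rest for 'tech': TP = diagonal; FP = other classes predicted 'tech'; FN = 'tech' predicted as other.
recall = TP/(TP+FN).
tech: TP=8, FN=4+5+1+1+2=13 → 8/21 = 0.38095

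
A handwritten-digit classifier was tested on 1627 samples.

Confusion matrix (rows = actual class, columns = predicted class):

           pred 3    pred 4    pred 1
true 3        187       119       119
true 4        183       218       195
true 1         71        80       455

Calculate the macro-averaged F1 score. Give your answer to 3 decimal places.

0.508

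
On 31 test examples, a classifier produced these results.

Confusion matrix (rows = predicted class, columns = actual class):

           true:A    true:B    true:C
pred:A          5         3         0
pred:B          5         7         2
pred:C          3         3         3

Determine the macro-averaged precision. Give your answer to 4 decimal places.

Per-class precision (TP/(TP+FP)):
  A: TP=5, FP=3+0=3 → 5/8 = 0.62500
  B: TP=7, FP=5+2=7 → 7/14 = 0.50000
  C: TP=3, FP=3+3=6 → 3/9 = 0.33333
Macro-precision = mean = (0.62500 + 0.50000 + 0.33333) / 3 = 0.4861

0.4861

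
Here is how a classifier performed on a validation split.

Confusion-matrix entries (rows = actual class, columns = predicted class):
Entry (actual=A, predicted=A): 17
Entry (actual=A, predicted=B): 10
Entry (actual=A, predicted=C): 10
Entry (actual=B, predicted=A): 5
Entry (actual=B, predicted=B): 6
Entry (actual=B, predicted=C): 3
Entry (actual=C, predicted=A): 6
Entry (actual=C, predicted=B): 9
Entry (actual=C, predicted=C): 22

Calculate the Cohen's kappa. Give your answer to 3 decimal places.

Observed agreement pₒ = trace/N = 45/88 = 0.5114
Expected agreement pₑ = Σ (rowᵢ·colᵢ)/N² = (37·28 + 14·25 + 37·35)/88² = 0.3462
κ = (pₒ − pₑ)/(1 − pₑ) = (0.5114 − 0.3462)/(1 − 0.3462) = 0.253

0.253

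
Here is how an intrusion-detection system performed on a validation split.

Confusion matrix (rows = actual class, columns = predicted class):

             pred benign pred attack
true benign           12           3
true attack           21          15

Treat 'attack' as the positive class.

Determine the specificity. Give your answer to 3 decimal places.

Specificity = TN/(TN+FP) = 12/(12+3) = 0.800

0.800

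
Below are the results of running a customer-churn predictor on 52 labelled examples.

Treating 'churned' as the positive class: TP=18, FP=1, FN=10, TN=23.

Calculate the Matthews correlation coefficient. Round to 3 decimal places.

0.622

MCC = (TP·TN − FP·FN) / √((TP+FP)(TP+FN)(TN+FP)(TN+FN))
Numerator = 18·23 − 1·10 = 404
Denominator = √(19·28·24·33) = √421344 = 649.1102
MCC = 404 / 649.1102 = 0.622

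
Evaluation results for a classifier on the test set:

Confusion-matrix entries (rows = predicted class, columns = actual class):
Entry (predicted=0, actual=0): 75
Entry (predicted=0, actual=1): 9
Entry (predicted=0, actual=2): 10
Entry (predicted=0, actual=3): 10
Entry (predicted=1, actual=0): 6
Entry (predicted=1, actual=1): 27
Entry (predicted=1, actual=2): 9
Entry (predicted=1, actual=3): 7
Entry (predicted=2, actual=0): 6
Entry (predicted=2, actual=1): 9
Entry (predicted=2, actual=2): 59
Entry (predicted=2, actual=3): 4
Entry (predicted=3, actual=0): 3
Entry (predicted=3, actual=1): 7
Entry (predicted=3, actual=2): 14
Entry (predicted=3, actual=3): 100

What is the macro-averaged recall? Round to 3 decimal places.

Per-class recall (TP/(TP+FN)):
  0: TP=75, FN=6+6+3=15 → 75/90 = 0.8333
  1: TP=27, FN=9+9+7=25 → 27/52 = 0.5192
  2: TP=59, FN=10+9+14=33 → 59/92 = 0.6413
  3: TP=100, FN=10+7+4=21 → 100/121 = 0.8264
Macro-recall = mean = (0.8333 + 0.5192 + 0.6413 + 0.8264) / 4 = 0.705

0.705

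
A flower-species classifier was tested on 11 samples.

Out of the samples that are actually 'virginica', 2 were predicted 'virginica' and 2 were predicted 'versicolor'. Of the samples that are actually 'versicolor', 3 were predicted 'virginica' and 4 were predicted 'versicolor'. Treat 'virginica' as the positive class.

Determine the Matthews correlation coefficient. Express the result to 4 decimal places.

0.0690

MCC = (TP·TN − FP·FN) / √((TP+FP)(TP+FN)(TN+FP)(TN+FN))
Numerator = 2·4 − 3·2 = 2
Denominator = √(5·4·7·6) = √840 = 28.9828
MCC = 2 / 28.9828 = 0.0690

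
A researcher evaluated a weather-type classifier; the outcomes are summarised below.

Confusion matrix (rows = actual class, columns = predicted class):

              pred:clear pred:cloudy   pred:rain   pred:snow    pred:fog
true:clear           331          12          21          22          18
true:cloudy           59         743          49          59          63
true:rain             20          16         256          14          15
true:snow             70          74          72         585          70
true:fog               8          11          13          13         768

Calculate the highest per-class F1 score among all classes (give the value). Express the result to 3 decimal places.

Per-class F1 score (2·TP/(2·TP+FP+FN)):
  clear: TP=331, FP=59+20+70+8=157, FN=12+21+22+18=73 → 662/892 = 0.7422
  cloudy: TP=743, FP=12+16+74+11=113, FN=59+49+59+63=230 → 1486/1829 = 0.8125
  rain: TP=256, FP=21+49+72+13=155, FN=20+16+14+15=65 → 512/732 = 0.6995
  snow: TP=585, FP=22+59+14+13=108, FN=70+74+72+70=286 → 1170/1564 = 0.7481
  fog: TP=768, FP=18+63+15+70=166, FN=8+11+13+13=45 → 1536/1747 = 0.8792
Highest is class 'fog' with F1 score = 0.879.

0.879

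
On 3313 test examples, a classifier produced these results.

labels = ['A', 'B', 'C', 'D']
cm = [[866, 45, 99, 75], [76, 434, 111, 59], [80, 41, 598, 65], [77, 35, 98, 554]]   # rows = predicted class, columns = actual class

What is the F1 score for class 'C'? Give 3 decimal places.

0.708

One-vs-rest for 'C': TP = diagonal; FP = other classes predicted 'C'; FN = 'C' predicted as other.
F1 score = 2·TP/(2·TP+FP+FN).
C: TP=598, FP=80+41+65=186, FN=99+111+98=308 → 1196/1690 = 0.7077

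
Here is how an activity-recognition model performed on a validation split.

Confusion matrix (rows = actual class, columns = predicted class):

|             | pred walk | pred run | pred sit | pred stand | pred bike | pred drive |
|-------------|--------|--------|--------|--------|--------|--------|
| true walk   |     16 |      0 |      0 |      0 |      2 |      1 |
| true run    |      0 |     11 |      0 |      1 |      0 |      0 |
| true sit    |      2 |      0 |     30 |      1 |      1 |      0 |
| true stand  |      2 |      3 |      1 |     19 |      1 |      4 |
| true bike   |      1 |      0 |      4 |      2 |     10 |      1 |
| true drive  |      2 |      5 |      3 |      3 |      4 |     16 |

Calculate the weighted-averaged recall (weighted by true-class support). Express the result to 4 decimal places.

0.6986

Per-class recall (TP/(TP+FN)):
  walk: TP=16, FN=0+0+0+2+1=3 → 16/19 = 0.84211
  run: TP=11, FN=0+0+1+0+0=1 → 11/12 = 0.91667
  sit: TP=30, FN=2+0+1+1+0=4 → 30/34 = 0.88235
  stand: TP=19, FN=2+3+1+1+4=11 → 19/30 = 0.63333
  bike: TP=10, FN=1+0+4+2+1=8 → 10/18 = 0.55556
  drive: TP=16, FN=2+5+3+3+4=17 → 16/33 = 0.48485
Weighted-recall = Σ (supportᵢ/N)·recallᵢ with N=146: (19/146)·0.84211 + (12/146)·0.91667 + (34/146)·0.88235 + (30/146)·0.63333 + (18/146)·0.55556 + (33/146)·0.48485 = 0.6986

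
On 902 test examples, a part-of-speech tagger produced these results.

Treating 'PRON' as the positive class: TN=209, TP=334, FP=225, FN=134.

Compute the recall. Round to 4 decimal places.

0.7137

Recall = TP/(TP+FN) = 334/(334+134) = 334/468 = 0.7137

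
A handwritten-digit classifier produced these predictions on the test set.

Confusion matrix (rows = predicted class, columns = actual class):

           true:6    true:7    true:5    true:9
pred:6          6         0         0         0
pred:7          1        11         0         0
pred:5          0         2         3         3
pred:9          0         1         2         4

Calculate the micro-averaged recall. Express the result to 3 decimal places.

0.727

Micro-averaging pools counts across classes: ΣTP=24, ΣFP=9, ΣFN=9.
Micro-recall = TP/(TP+FN) on pooled counts = 0.727 (equals overall accuracy in single-label multiclass).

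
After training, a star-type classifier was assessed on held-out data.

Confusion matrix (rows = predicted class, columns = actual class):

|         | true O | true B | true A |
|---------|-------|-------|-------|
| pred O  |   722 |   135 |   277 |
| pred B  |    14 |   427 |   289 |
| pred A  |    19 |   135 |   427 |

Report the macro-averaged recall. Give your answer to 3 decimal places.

Per-class recall (TP/(TP+FN)):
  O: TP=722, FN=14+19=33 → 722/755 = 0.9563
  B: TP=427, FN=135+135=270 → 427/697 = 0.6126
  A: TP=427, FN=277+289=566 → 427/993 = 0.4300
Macro-recall = mean = (0.9563 + 0.6126 + 0.4300) / 3 = 0.666

0.666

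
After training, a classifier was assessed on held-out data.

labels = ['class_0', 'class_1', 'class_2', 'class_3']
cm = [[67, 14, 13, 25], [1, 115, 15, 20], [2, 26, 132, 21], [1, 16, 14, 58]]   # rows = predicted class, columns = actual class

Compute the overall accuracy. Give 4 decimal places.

Accuracy = trace / total = (67+115+132+58=372) / 540 = 372/540 = 0.6889

0.6889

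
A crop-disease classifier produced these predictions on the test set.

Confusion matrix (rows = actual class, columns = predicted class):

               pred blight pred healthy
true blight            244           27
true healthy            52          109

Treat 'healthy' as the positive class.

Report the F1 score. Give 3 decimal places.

0.734

Precision = TP/(TP+FP) = 109/136 = 0.8015
Recall = TP/(TP+FN) = 109/161 = 0.6770
F1 = 2·TP/(2·TP+FP+FN) = 218/297 = 0.734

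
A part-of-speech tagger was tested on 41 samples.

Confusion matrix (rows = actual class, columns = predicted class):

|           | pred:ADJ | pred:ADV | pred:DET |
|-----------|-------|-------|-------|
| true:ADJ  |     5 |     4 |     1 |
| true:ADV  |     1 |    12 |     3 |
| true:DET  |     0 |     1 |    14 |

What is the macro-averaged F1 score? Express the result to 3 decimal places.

0.734

Per-class F1 score (2·TP/(2·TP+FP+FN)):
  ADJ: TP=5, FP=1+0=1, FN=4+1=5 → 10/16 = 0.6250
  ADV: TP=12, FP=4+1=5, FN=1+3=4 → 24/33 = 0.7273
  DET: TP=14, FP=1+3=4, FN=0+1=1 → 28/33 = 0.8485
Macro-F1 score = mean = (0.6250 + 0.7273 + 0.8485) / 3 = 0.734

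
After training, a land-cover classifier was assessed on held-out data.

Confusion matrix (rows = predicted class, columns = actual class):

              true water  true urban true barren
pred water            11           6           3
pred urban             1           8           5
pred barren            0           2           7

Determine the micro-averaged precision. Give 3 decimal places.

0.605

Micro-averaging pools counts across classes: ΣTP=26, ΣFP=17, ΣFN=17.
Micro-precision = TP/(TP+FP) on pooled counts = 0.605 (equals overall accuracy in single-label multiclass).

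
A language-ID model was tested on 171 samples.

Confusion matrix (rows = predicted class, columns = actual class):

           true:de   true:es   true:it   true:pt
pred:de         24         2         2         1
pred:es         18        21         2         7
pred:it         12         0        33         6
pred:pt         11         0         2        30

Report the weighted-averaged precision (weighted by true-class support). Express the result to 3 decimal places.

0.701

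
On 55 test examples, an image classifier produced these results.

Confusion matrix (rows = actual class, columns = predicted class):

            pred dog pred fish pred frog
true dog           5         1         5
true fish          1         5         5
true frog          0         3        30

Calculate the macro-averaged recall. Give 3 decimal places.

Per-class recall (TP/(TP+FN)):
  dog: TP=5, FN=1+5=6 → 5/11 = 0.4545
  fish: TP=5, FN=1+5=6 → 5/11 = 0.4545
  frog: TP=30, FN=0+3=3 → 30/33 = 0.9091
Macro-recall = mean = (0.4545 + 0.4545 + 0.9091) / 3 = 0.606

0.606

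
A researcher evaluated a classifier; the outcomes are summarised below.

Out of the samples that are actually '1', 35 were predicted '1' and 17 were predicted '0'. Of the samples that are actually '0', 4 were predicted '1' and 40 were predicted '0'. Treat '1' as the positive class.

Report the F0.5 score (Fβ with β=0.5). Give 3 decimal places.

0.841

Fβ = (1+β²)·TP / ((1+β²)·TP + β²·FN + FP), with β²=1/4
= 1.25·35 / (1.25·35 + 0.25·17 + 4) = 0.841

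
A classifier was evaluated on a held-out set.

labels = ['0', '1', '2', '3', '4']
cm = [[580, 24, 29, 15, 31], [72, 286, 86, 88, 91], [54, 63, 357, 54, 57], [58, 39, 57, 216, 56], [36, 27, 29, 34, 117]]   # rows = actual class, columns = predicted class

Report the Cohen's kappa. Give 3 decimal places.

0.502

Observed agreement pₒ = trace/N = 1556/2556 = 0.6088
Expected agreement pₑ = Σ (rowᵢ·colᵢ)/N² = (679·800 + 623·439 + 585·558 + 426·407 + 243·352)/2556² = 0.2146
κ = (pₒ − pₑ)/(1 − pₑ) = (0.6088 − 0.2146)/(1 − 0.2146) = 0.502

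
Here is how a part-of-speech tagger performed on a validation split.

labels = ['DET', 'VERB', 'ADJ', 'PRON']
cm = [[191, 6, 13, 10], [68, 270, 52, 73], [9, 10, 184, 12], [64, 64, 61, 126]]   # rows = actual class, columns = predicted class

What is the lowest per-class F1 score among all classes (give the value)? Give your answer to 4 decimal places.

0.4701

Per-class F1 score (2·TP/(2·TP+FP+FN)):
  DET: TP=191, FP=68+9+64=141, FN=6+13+10=29 → 382/552 = 0.69203
  VERB: TP=270, FP=6+10+64=80, FN=68+52+73=193 → 540/813 = 0.66421
  ADJ: TP=184, FP=13+52+61=126, FN=9+10+12=31 → 368/525 = 0.70095
  PRON: TP=126, FP=10+73+12=95, FN=64+64+61=189 → 252/536 = 0.47015
Lowest is class 'PRON' with F1 score = 0.4701.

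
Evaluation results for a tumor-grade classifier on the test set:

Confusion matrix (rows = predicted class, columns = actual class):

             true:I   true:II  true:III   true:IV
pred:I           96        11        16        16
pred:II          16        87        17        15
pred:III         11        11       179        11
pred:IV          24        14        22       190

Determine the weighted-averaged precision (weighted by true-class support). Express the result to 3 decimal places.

0.754

Per-class precision (TP/(TP+FP)):
  I: TP=96, FP=11+16+16=43 → 96/139 = 0.6906
  II: TP=87, FP=16+17+15=48 → 87/135 = 0.6444
  III: TP=179, FP=11+11+11=33 → 179/212 = 0.8443
  IV: TP=190, FP=24+14+22=60 → 190/250 = 0.7600
Weighted-precision = Σ (supportᵢ/N)·precisionᵢ with N=736: (147/736)·0.6906 + (123/736)·0.6444 + (234/736)·0.8443 + (232/736)·0.7600 = 0.754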